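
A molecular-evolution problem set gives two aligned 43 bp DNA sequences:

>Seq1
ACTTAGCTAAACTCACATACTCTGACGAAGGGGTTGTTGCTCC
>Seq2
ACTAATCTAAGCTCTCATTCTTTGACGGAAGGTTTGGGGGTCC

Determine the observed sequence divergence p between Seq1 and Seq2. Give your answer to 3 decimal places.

0.279

The sequences differ at positions 4 (T/A), 6 (G/T), 11 (A/G), 15 (A/T), 19 (A/T), 22 (C/T), 28 (A/G), 30 (G/A), 33 (G/T), 37 (T/G), 38 (T/G), 40 (C/G).
There are 12 differences over 43 sites, so p = 12/43 = 0.279.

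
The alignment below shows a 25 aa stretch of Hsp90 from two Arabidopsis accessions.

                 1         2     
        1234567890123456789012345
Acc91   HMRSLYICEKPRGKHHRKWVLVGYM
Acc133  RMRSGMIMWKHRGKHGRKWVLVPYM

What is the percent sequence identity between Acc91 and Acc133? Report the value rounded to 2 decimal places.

Mismatches occur at site 1 (H→R), site 5 (L→G), site 6 (Y→M), site 8 (C→M), site 9 (E→W), site 11 (P→H), site 16 (H→G), site 23 (G→P).
17 of the 25 sites match, so the percent identity is 17/25 × 100 = 68.00%.

68.00%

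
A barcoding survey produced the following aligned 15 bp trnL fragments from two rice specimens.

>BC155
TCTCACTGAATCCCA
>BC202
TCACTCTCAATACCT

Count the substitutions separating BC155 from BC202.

The sequences differ at positions 3 (T/A), 5 (A/T), 8 (G/C), 12 (C/A), 15 (A/T).
That gives 5 mismatches out of 15 aligned sites, so the Hamming distance is 5.

5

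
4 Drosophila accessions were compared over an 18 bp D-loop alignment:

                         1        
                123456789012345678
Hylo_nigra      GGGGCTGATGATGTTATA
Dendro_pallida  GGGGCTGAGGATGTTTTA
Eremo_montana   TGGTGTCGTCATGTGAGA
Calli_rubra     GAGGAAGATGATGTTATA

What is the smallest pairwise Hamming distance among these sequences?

2

Pairwise Hamming distances:
  Hylo_nigra vs Dendro_pallida: 2
  Hylo_nigra vs Eremo_montana: 8
  Hylo_nigra vs Calli_rubra: 3
  Dendro_pallida vs Eremo_montana: 10
  Dendro_pallida vs Calli_rubra: 5
  Eremo_montana vs Calli_rubra: 10
The smallest is 2, between Hylo_nigra and Dendro_pallida.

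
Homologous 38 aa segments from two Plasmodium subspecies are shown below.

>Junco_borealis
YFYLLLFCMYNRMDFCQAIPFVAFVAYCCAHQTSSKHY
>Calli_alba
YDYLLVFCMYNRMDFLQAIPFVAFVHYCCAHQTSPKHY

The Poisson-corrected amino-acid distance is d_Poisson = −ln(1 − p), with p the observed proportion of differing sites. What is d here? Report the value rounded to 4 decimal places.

0.1411

The sequences differ at positions 2 (F/D), 6 (L/V), 16 (C/L), 26 (A/H), 35 (S/P).
p = 5/38 = 0.131579.
d = −ln(1 − 0.131579) = −ln(0.868421) = 0.1411.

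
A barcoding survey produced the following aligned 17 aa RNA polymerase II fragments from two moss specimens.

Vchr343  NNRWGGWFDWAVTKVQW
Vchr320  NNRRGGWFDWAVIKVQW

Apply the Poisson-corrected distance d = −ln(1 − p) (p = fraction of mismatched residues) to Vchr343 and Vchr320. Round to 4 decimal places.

0.1252

Mismatches occur at site 4 (W↔R), site 13 (T↔I).
p = 2/17 = 0.117647.
d = −ln(1 − 0.117647) = −ln(0.882353) = 0.1252.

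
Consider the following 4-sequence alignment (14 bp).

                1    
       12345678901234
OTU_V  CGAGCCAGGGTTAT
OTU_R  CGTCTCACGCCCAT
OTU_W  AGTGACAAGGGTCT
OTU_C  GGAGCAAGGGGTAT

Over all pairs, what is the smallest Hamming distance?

Pairwise Hamming distances:
  OTU_V vs OTU_R: 7
  OTU_V vs OTU_W: 6
  OTU_V vs OTU_C: 3
  OTU_R vs OTU_W: 8
  OTU_R vs OTU_C: 9
  OTU_W vs OTU_C: 6
The smallest is 3, between OTU_V and OTU_C.

3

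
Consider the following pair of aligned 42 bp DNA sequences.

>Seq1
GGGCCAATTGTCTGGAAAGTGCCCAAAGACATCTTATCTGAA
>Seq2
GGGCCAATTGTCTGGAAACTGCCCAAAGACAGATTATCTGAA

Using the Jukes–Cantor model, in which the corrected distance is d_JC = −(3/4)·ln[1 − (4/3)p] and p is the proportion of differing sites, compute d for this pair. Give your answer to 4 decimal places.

0.0751

The sequences differ at positions 19 (G/C), 32 (T/G), 33 (C/A).
p = 3/42 = 0.071429.
d = −0.75 · ln(1 − (4/3)·0.071429) = −0.75 · ln(0.904761) = −0.75 · (-0.100084) = 0.0751.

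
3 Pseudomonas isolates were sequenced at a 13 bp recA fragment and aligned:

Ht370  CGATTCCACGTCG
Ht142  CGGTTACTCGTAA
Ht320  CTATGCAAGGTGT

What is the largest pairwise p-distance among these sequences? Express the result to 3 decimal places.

0.692

Pairwise Hamming distances:
  Ht370 vs Ht142: 5
  Ht370 vs Ht320: 6
  Ht142 vs Ht320: 9
The largest is 9 mismatches, between Ht142 and Ht320; p = 9/13 = 0.692.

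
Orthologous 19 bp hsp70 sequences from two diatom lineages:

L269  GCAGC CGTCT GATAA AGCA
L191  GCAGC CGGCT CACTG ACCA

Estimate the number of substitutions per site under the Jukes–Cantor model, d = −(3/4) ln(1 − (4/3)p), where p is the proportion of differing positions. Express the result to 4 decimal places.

Differing sites — 8:T/G; 11:G/C; 13:T/C; 14:A/T; 15:A/G; 17:G/C.
p = 6/19 = 0.315789.
d = −0.75 · ln(1 − (4/3)·0.315789) = −0.75 · ln(0.578948) = −0.75 · (-0.546543) = 0.4099.

0.4099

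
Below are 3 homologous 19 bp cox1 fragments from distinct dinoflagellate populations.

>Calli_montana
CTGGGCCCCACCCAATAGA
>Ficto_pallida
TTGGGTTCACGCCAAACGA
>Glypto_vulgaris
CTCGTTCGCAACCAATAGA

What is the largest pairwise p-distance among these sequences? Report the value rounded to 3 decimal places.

Pairwise Hamming distances:
  Calli_montana vs Ficto_pallida: 8
  Calli_montana vs Glypto_vulgaris: 5
  Ficto_pallida vs Glypto_vulgaris: 10
The largest is 10 mismatches, between Ficto_pallida and Glypto_vulgaris; p = 10/19 = 0.526.

0.526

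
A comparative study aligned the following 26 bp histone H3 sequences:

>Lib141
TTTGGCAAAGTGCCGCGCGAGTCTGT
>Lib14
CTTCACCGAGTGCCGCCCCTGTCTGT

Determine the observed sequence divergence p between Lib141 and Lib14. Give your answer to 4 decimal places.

The sequences differ at positions 1 (T/C), 4 (G/C), 5 (G/A), 7 (A/C), 8 (A/G), 17 (G/C), 19 (G/C), 20 (A/T).
There are 8 differences over 26 sites, so p = 8/26 = 0.3077.

0.3077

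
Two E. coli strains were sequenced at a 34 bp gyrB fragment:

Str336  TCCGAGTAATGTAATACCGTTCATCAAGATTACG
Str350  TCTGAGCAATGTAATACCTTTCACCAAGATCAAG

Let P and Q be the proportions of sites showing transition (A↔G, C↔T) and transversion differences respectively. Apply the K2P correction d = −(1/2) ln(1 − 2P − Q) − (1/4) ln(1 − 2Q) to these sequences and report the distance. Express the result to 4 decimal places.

0.2054

Mismatches occur at site 3 (C/T, transition), site 7 (T/C, transition), site 19 (G/T, transversion), site 24 (T/C, transition), site 31 (T/C, transition), site 33 (C/A, transversion).
Of the 6 differences, 4 transitions and 2 transversions over 34 sites: P = 4/34 = 0.117647, Q = 2/34 = 0.058824.
d = −0.5·ln(0.705882) − 0.25·ln(0.882352) = −0.5·(-0.348307) − 0.25·(-0.125164) = 0.2054.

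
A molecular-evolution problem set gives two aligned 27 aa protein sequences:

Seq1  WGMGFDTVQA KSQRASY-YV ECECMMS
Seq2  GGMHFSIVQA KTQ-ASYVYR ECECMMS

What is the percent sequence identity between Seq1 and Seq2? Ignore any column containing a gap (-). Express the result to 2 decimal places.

Excluding the 2 gap columns leaves 25 comparable sites.
The sequences differ at positions 1 (W/G), 4 (G/H), 6 (D/S), 7 (T/I), 12 (S/T), 20 (V/R).
19 of the 25 comparable sites match, so the percent identity is 19/25 × 100 = 76.00%.

76.00%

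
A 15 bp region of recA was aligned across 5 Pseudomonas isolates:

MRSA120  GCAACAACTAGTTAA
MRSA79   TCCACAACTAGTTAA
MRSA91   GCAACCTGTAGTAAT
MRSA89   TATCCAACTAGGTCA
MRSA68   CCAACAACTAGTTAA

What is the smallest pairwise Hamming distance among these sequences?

1

Pairwise Hamming distances:
  MRSA120 vs MRSA79: 2
  MRSA120 vs MRSA91: 5
  MRSA120 vs MRSA89: 6
  MRSA120 vs MRSA68: 1
  MRSA79 vs MRSA91: 7
  MRSA79 vs MRSA89: 5
  MRSA79 vs MRSA68: 2
  MRSA91 vs MRSA89: 11
  MRSA91 vs MRSA68: 6
  MRSA89 vs MRSA68: 6
The smallest is 1, between MRSA120 and MRSA68.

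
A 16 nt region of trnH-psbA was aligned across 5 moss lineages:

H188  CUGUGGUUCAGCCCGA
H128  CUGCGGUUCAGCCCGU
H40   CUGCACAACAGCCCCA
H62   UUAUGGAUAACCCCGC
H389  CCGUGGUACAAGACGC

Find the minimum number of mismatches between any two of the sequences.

Pairwise Hamming distances:
  H188 vs H128: 2
  H188 vs H40: 6
  H188 vs H62: 6
  H188 vs H389: 6
  H128 vs H40: 6
  H128 vs H62: 7
  H128 vs H389: 7
  H40 vs H62: 10
  H40 vs H389: 10
  H62 vs H389: 9
The smallest is 2, between H188 and H128.

2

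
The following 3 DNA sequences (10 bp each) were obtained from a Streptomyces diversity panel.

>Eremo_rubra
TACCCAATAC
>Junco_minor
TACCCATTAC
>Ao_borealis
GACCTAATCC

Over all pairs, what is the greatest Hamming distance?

4

Pairwise Hamming distances:
  Eremo_rubra vs Junco_minor: 1
  Eremo_rubra vs Ao_borealis: 3
  Junco_minor vs Ao_borealis: 4
The largest is 4, between Junco_minor and Ao_borealis.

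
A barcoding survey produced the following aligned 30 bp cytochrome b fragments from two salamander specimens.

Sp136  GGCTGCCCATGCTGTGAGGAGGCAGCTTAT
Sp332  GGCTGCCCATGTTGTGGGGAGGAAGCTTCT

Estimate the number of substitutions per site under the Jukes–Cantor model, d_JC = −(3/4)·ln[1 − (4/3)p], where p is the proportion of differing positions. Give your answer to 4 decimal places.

Mismatches occur at site 12 (C↔T), site 17 (A↔G), site 23 (C↔A), site 29 (A↔C).
p = 4/30 = 0.133333.
d = −0.75 · ln(1 − (4/3)·0.133333) = −0.75 · ln(0.822223) = −0.75 · (-0.195744) = 0.1468.

0.1468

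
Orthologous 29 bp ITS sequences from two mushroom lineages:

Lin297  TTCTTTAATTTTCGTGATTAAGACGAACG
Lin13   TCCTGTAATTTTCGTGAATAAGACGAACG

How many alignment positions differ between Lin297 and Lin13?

Differing sites — 2:T/C; 5:T/G; 18:T/A.
That gives 3 mismatches out of 29 aligned sites, so the Hamming distance is 3.

3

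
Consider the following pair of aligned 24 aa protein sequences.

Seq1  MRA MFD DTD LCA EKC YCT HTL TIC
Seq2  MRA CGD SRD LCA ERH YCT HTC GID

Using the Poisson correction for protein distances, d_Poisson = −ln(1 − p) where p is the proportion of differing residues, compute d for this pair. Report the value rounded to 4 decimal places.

0.4700

The sequences differ at positions 4 (M/C), 5 (F/G), 7 (D/S), 8 (T/R), 14 (K/R), 15 (C/H), 21 (L/C), 22 (T/G), 24 (C/D).
p = 9/24 = 0.375000.
d = −ln(1 − 0.375000) = −ln(0.625000) = 0.4700.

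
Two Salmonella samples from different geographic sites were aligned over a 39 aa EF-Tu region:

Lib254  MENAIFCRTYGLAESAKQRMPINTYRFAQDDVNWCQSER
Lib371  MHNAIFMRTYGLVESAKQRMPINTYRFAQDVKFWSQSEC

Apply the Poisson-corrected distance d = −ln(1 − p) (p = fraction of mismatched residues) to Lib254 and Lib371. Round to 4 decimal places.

0.2296

Differing sites — 2:E/H; 7:C/M; 13:A/V; 31:D/V; 32:V/K; 33:N/F; 35:C/S; 39:R/C.
p = 8/39 = 0.205128.
d = −ln(1 − 0.205128) = −ln(0.794872) = 0.2296.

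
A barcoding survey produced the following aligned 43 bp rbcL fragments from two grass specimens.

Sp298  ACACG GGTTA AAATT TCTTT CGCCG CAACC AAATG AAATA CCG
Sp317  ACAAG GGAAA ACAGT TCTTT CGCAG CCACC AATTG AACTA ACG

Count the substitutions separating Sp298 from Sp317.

10

Differing sites — 4:C/A; 8:T/A; 9:T/A; 12:A/C; 14:T/G; 24:C/A; 27:A/C; 33:A/T; 38:A/C; 41:C/A.
That gives 10 mismatches out of 43 aligned sites, so the Hamming distance is 10.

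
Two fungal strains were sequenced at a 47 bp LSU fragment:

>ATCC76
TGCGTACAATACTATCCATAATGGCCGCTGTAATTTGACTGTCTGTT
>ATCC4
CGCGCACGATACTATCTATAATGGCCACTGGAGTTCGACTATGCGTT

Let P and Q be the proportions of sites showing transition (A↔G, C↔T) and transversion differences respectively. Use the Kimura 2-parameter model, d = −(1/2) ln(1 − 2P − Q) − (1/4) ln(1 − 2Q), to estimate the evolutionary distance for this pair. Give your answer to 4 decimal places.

Mismatches occur at site 1 (T↔C, transition), site 5 (T↔C, transition), site 8 (A↔G, transition), site 17 (C↔T, transition), site 27 (G↔A, transition), site 31 (T↔G, transversion), site 33 (A↔G, transition), site 36 (T↔C, transition), site 41 (G↔A, transition), site 43 (C↔G, transversion), site 44 (T↔C, transition).
Of the 11 differences, 9 transitions and 2 transversions over 47 sites: P = 9/47 = 0.191489, Q = 2/47 = 0.042553.
d = −0.5·ln(0.574469) − 0.25·ln(0.914894) = −0.5·(-0.554309) − 0.25·(-0.088947) = 0.2994.

0.2994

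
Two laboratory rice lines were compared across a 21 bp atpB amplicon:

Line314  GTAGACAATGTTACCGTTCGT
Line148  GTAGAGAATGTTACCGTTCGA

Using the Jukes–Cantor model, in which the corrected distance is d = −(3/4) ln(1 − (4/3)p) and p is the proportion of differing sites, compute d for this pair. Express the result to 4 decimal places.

Mismatches occur at site 6 (C↔G), site 21 (T↔A).
p = 2/21 = 0.095238.
d = −0.75 · ln(1 − (4/3)·0.095238) = −0.75 · ln(0.873016) = −0.75 · (-0.135801) = 0.1019.

0.1019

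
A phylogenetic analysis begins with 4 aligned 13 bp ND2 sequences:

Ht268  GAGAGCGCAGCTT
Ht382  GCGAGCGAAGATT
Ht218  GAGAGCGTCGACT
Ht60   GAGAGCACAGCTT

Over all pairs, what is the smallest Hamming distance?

1

Pairwise Hamming distances:
  Ht268 vs Ht382: 3
  Ht268 vs Ht218: 4
  Ht268 vs Ht60: 1
  Ht382 vs Ht218: 4
  Ht382 vs Ht60: 4
  Ht218 vs Ht60: 5
The smallest is 1, between Ht268 and Ht60.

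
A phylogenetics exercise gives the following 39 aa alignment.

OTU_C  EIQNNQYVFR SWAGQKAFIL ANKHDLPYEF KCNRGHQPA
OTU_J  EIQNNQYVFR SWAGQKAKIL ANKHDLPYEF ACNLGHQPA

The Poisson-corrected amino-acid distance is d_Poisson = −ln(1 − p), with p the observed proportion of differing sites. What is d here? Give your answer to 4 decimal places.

Mismatches occur at site 18 (F↔K), site 31 (K↔A), site 34 (R↔L).
p = 3/39 = 0.076923.
d = −ln(1 − 0.076923) = −ln(0.923077) = 0.0800.

0.0800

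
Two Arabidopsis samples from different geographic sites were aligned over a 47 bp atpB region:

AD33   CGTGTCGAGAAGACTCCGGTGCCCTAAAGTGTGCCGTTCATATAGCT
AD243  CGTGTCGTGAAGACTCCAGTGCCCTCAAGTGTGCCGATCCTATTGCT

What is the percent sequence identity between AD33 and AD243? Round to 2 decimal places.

87.23%

The sequences differ at positions 8 (A/T), 18 (G/A), 26 (A/C), 37 (T/A), 40 (A/C), 44 (A/T).
41 of the 47 sites match, so the percent identity is 41/47 × 100 = 87.23%.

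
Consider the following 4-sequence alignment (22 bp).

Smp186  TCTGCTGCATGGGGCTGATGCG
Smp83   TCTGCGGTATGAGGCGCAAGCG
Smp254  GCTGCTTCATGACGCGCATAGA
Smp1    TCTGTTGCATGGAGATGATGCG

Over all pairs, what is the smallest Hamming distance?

Pairwise Hamming distances:
  Smp186 vs Smp83: 6
  Smp186 vs Smp254: 9
  Smp186 vs Smp1: 3
  Smp83 vs Smp254: 9
  Smp83 vs Smp1: 9
  Smp254 vs Smp1: 11
The smallest is 3, between Smp186 and Smp1.

3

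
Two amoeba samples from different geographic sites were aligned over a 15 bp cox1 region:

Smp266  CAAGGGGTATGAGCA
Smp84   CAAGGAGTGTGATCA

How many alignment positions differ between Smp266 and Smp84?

The sequences differ at positions 6 (G/A), 9 (A/G), 13 (G/T).
That gives 3 mismatches out of 15 aligned sites, so the Hamming distance is 3.

3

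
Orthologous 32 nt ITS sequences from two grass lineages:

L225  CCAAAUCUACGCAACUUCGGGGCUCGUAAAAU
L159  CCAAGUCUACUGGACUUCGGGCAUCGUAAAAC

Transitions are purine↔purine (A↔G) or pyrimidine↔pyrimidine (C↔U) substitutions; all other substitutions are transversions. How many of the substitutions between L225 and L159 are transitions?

Mismatches occur at site 5 (A→G, transition), site 11 (G→U, transversion), site 12 (C→G, transversion), site 13 (A→G, transition), site 22 (G→C, transversion), site 23 (C→A, transversion), site 32 (U→C, transition).
Of the 7 differences, 3 transitions and 4 transversions, so the answer is 3.

3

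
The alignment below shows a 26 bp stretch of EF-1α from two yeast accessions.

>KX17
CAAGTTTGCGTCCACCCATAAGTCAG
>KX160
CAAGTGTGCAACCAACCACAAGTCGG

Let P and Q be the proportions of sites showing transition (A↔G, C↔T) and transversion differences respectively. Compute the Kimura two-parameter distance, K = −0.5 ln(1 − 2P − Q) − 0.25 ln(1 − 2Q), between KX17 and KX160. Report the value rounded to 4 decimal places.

0.2780

The sequences differ at positions 6 (T/G, transversion), 10 (G/A, transition), 11 (T/A, transversion), 15 (C/A, transversion), 19 (T/C, transition), 25 (A/G, transition).
Of the 6 differences, 3 transitions and 3 transversions over 26 sites: P = 3/26 = 0.115385, Q = 3/26 = 0.115385.
d = −0.5·ln(0.653845) − 0.25·ln(0.769230) = −0.5·(-0.424885) − 0.25·(-0.262365) = 0.2780.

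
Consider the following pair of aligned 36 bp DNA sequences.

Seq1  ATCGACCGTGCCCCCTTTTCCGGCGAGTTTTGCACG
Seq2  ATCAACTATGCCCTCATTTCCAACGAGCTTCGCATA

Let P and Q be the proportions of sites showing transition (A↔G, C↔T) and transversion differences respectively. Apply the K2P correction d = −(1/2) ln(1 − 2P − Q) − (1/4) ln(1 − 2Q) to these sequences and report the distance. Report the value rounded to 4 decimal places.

0.4520

The sequences differ at positions 4 (G/A, transition), 7 (C/T, transition), 8 (G/A, transition), 14 (C/T, transition), 16 (T/A, transversion), 22 (G/A, transition), 23 (G/A, transition), 28 (T/C, transition), 31 (T/C, transition), 35 (C/T, transition), 36 (G/A, transition).
Of the 11 differences, 10 transitions and 1 transversion over 36 sites: P = 10/36 = 0.277778, Q = 1/36 = 0.027778.
d = −0.5·ln(0.416666) − 0.25·ln(0.944444) = −0.5·(-0.875470) − 0.25·(-0.057159) = 0.4520.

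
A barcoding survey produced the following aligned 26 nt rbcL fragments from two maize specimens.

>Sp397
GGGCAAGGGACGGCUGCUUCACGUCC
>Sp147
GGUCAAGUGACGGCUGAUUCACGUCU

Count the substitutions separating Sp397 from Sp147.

4

Mismatches occur at site 3 (G/U), site 8 (G/U), site 17 (C/A), site 26 (C/U).
That gives 4 mismatches out of 26 aligned sites, so the Hamming distance is 4.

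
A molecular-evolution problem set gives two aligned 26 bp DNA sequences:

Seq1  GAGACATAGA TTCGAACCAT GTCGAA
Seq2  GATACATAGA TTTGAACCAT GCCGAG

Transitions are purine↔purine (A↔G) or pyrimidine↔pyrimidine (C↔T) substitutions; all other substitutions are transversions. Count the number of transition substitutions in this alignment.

3

Differing sites — 3:G/T (Tv); 13:C/T (Ti); 22:T/C (Ti); 26:A/G (Ti).
Of the 4 differences, 3 transitions and 1 transversion, so the answer is 3.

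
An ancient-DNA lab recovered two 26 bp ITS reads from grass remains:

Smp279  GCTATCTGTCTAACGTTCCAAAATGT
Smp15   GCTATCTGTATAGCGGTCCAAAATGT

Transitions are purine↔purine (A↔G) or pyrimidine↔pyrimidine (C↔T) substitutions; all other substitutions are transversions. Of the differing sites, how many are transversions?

Mismatches occur at site 10 (C→A, transversion), site 13 (A→G, transition), site 16 (T→G, transversion).
Of the 3 differences, 1 transition and 2 transversions, so the answer is 2.

2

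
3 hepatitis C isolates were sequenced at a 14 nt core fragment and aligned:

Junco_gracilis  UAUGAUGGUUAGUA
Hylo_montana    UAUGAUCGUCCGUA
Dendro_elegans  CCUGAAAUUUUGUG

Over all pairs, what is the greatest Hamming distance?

Pairwise Hamming distances:
  Junco_gracilis vs Hylo_montana: 3
  Junco_gracilis vs Dendro_elegans: 7
  Hylo_montana vs Dendro_elegans: 8
The largest is 8, between Hylo_montana and Dendro_elegans.

8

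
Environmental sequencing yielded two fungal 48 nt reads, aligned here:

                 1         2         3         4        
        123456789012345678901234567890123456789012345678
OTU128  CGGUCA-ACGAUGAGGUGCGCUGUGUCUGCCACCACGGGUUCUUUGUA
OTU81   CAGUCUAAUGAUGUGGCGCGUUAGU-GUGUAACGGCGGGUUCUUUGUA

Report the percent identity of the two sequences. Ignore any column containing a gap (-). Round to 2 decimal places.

69.57%

Excluding the 2 gap columns leaves 46 comparable sites.
Mismatches occur at site 2 (G→A), site 6 (A→U), site 9 (C→U), site 14 (A→U), site 17 (U→C), site 21 (C→U), site 23 (G→A), site 24 (U→G), site 25 (G→U), site 27 (C→G), site 30 (C→U), site 31 (C→A), site 34 (C→G), site 35 (A→G).
32 of the 46 comparable sites match, so the percent identity is 32/46 × 100 = 69.57%.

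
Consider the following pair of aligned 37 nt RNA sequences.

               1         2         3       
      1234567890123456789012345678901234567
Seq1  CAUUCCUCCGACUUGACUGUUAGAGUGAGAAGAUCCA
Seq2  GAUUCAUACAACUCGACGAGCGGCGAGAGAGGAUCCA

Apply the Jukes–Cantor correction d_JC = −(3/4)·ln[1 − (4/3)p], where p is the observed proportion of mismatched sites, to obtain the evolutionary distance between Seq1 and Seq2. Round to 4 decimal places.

0.4740

The sequences differ at positions 1 (C/G), 6 (C/A), 8 (C/A), 10 (G/A), 14 (U/C), 18 (U/G), 19 (G/A), 20 (U/G), 21 (U/C), 22 (A/G), 24 (A/C), 26 (U/A), 31 (A/G).
p = 13/37 = 0.351351.
d = −0.75 · ln(1 − (4/3)·0.351351) = −0.75 · ln(0.531532) = −0.75 · (-0.631992) = 0.4740.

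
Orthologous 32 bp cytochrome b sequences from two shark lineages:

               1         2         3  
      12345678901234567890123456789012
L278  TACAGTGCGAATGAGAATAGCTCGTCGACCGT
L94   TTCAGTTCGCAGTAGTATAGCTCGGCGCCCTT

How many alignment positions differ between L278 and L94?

9

The sequences differ at positions 2 (A/T), 7 (G/T), 10 (A/C), 12 (T/G), 13 (G/T), 16 (A/T), 25 (T/G), 28 (A/C), 31 (G/T).
That gives 9 mismatches out of 32 aligned sites, so the Hamming distance is 9.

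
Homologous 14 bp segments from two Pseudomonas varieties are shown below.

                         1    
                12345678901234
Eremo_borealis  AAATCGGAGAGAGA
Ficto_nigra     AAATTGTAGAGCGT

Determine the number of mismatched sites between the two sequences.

Mismatches occur at site 5 (C↔T), site 7 (G↔T), site 12 (A↔C), site 14 (A↔T).
That gives 4 mismatches out of 14 aligned sites, so the Hamming distance is 4.

4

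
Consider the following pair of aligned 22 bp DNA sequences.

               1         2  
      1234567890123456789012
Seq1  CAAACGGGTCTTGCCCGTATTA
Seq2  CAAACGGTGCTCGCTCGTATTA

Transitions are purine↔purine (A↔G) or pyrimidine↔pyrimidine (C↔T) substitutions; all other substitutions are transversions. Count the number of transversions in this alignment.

2

The sequences differ at positions 8 (G/T, transversion), 9 (T/G, transversion), 12 (T/C, transition), 15 (C/T, transition).
Of the 4 differences, 2 transitions and 2 transversions, so the answer is 2.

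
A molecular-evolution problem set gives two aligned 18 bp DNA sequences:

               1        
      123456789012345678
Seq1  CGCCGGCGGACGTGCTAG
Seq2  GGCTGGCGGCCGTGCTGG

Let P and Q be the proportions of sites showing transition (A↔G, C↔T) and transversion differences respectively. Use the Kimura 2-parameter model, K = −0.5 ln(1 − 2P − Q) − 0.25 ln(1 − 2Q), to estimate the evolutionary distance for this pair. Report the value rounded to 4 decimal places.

The sequences differ at positions 1 (C/G, transversion), 4 (C/T, transition), 10 (A/C, transversion), 17 (A/G, transition).
Of the 4 differences, 2 transitions and 2 transversions over 18 sites: P = 2/18 = 0.111111, Q = 2/18 = 0.111111.
d = −0.5·ln(0.666667) − 0.25·ln(0.777778) = −0.5·(-0.405465) − 0.25·(-0.251314) = 0.2656.

0.2656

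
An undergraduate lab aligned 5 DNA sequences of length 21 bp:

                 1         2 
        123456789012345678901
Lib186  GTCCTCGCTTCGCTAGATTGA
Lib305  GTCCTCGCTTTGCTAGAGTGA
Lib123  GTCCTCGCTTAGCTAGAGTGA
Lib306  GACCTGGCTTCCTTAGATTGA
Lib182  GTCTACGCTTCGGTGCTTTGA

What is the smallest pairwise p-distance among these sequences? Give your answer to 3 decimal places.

Pairwise Hamming distances:
  Lib186 vs Lib305: 2
  Lib186 vs Lib123: 2
  Lib186 vs Lib306: 4
  Lib186 vs Lib182: 6
  Lib305 vs Lib123: 1
  Lib305 vs Lib306: 6
  Lib305 vs Lib182: 8
  Lib123 vs Lib306: 6
  Lib123 vs Lib182: 8
  Lib306 vs Lib182: 9
The smallest is 1 mismatch, between Lib305 and Lib123; p = 1/21 = 0.048.

0.048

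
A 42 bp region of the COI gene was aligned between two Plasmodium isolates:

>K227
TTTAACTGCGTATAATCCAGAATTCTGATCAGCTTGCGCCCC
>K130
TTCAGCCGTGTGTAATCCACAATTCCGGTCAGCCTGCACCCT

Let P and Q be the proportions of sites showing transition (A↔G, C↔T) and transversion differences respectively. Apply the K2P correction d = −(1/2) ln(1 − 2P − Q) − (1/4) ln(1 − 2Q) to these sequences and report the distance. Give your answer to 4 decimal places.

0.3588

Differing sites — 3:T/C (Ti); 5:A/G (Ti); 7:T/C (Ti); 9:C/T (Ti); 12:A/G (Ti); 20:G/C (Tv); 26:T/C (Ti); 28:A/G (Ti); 34:T/C (Ti); 38:G/A (Ti); 42:C/T (Ti).
Of the 11 differences, 10 transitions and 1 transversion over 42 sites: P = 10/42 = 0.238095, Q = 1/42 = 0.023810.
d = −0.5·ln(0.500000) − 0.25·ln(0.952380) = −0.5·(-0.693147) − 0.25·(-0.048791) = 0.3588.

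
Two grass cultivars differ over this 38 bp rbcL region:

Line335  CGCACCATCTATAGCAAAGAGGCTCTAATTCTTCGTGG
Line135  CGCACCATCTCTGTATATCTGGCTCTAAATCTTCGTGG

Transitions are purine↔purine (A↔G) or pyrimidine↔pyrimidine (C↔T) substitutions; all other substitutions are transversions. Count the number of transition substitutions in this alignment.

The sequences differ at positions 11 (A/C, transversion), 13 (A/G, transition), 14 (G/T, transversion), 15 (C/A, transversion), 16 (A/T, transversion), 18 (A/T, transversion), 19 (G/C, transversion), 20 (A/T, transversion), 29 (T/A, transversion).
Of the 9 differences, 1 transition and 8 transversions, so the answer is 1.

1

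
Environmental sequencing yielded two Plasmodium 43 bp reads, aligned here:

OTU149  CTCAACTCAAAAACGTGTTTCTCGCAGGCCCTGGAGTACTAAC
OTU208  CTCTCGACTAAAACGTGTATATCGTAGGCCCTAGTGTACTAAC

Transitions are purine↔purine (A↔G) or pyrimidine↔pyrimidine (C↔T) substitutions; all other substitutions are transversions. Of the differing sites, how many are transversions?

8

The sequences differ at positions 4 (A/T, transversion), 5 (A/C, transversion), 6 (C/G, transversion), 7 (T/A, transversion), 9 (A/T, transversion), 19 (T/A, transversion), 21 (C/A, transversion), 25 (C/T, transition), 33 (G/A, transition), 35 (A/T, transversion).
Of the 10 differences, 2 transitions and 8 transversions, so the answer is 8.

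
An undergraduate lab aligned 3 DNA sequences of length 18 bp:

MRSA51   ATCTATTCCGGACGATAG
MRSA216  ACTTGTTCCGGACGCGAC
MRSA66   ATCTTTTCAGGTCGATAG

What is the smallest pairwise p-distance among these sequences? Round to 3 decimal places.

Pairwise Hamming distances:
  MRSA51 vs MRSA216: 6
  MRSA51 vs MRSA66: 3
  MRSA216 vs MRSA66: 8
The smallest is 3 mismatches, between MRSA51 and MRSA66; p = 3/18 = 0.167.

0.167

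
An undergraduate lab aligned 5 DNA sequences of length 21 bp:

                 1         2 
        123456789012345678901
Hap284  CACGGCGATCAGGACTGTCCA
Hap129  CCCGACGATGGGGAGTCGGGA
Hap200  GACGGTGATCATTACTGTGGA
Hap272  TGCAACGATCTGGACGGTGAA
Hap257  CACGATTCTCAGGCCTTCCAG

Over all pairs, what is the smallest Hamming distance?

Pairwise Hamming distances:
  Hap284 vs Hap129: 9
  Hap284 vs Hap200: 6
  Hap284 vs Hap272: 8
  Hap284 vs Hap257: 9
  Hap129 vs Hap200: 11
  Hap129 vs Hap272: 10
  Hap129 vs Hap257: 13
  Hap200 vs Hap272: 10
  Hap200 vs Hap257: 12
  Hap272 vs Hap257: 13
The smallest is 6, between Hap284 and Hap200.

6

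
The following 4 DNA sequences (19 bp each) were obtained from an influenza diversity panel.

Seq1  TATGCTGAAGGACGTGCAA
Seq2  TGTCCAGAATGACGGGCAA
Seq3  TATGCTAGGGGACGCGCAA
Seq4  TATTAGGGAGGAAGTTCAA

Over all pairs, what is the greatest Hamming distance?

9

Pairwise Hamming distances:
  Seq1 vs Seq2: 5
  Seq1 vs Seq3: 4
  Seq1 vs Seq4: 6
  Seq2 vs Seq3: 8
  Seq2 vs Seq4: 9
  Seq3 vs Seq4: 8
The largest is 9, between Seq2 and Seq4.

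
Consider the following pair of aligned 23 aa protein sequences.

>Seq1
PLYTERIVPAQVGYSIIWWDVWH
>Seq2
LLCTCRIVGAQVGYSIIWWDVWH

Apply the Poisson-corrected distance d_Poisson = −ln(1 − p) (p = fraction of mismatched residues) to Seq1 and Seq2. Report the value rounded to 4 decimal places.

The sequences differ at positions 1 (P/L), 3 (Y/C), 5 (E/C), 9 (P/G).
p = 4/23 = 0.173913.
d = −ln(1 − 0.173913) = −ln(0.826087) = 0.1911.

0.1911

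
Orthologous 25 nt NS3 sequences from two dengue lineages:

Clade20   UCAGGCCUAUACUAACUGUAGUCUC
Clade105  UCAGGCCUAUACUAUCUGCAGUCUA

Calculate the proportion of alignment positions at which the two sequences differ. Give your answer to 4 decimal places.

Mismatches occur at site 15 (A→U), site 19 (U→C), site 25 (C→A).
There are 3 differences over 25 sites, so p = 3/25 = 0.1200.

0.1200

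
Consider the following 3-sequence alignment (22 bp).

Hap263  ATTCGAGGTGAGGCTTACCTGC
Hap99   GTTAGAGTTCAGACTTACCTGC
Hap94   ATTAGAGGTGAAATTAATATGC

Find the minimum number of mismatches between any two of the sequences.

Pairwise Hamming distances:
  Hap263 vs Hap99: 5
  Hap263 vs Hap94: 7
  Hap99 vs Hap94: 8
The smallest is 5, between Hap263 and Hap99.

5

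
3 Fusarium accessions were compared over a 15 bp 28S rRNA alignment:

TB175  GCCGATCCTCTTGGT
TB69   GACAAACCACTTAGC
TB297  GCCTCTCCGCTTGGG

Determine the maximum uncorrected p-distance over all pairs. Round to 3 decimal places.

Pairwise Hamming distances:
  TB175 vs TB69: 6
  TB175 vs TB297: 4
  TB69 vs TB297: 7
The largest is 7 mismatches, between TB69 and TB297; p = 7/15 = 0.467.

0.467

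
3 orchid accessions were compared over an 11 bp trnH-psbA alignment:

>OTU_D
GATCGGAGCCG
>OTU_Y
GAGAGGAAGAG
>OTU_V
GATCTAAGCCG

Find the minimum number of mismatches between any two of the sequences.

2

Pairwise Hamming distances:
  OTU_D vs OTU_Y: 5
  OTU_D vs OTU_V: 2
  OTU_Y vs OTU_V: 7
The smallest is 2, between OTU_D and OTU_V.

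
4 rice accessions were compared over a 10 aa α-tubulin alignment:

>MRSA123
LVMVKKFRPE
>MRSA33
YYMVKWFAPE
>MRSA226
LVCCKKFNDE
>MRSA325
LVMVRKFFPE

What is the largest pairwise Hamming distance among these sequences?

7

Pairwise Hamming distances:
  MRSA123 vs MRSA33: 4
  MRSA123 vs MRSA226: 4
  MRSA123 vs MRSA325: 2
  MRSA33 vs MRSA226: 7
  MRSA33 vs MRSA325: 5
  MRSA226 vs MRSA325: 5
The largest is 7, between MRSA33 and MRSA226.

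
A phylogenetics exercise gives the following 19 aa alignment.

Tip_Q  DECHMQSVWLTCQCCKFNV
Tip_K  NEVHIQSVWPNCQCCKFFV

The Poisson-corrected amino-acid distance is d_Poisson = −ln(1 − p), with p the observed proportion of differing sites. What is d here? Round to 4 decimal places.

0.3795

The sequences differ at positions 1 (D/N), 3 (C/V), 5 (M/I), 10 (L/P), 11 (T/N), 18 (N/F).
p = 6/19 = 0.315789.
d = −ln(1 − 0.315789) = −ln(0.684211) = 0.3795.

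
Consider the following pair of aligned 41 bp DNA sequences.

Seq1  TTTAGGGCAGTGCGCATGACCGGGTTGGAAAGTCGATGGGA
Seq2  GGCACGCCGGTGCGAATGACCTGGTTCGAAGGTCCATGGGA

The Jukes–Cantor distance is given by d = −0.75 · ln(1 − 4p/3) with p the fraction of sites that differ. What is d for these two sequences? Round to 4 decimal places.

Differing sites — 1:T/G; 2:T/G; 3:T/C; 5:G/C; 7:G/C; 9:A/G; 15:C/A; 22:G/T; 27:G/C; 31:A/G; 35:G/C.
p = 11/41 = 0.268293.
d = −0.75 · ln(1 − (4/3)·0.268293) = −0.75 · ln(0.642276) = −0.75 · (-0.442737) = 0.3321.

0.3321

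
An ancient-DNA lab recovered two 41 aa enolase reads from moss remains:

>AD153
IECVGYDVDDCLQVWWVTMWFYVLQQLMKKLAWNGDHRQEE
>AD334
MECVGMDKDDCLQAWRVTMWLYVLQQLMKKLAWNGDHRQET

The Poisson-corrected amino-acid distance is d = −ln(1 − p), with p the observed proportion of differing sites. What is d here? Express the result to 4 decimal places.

The sequences differ at positions 1 (I/M), 6 (Y/M), 8 (V/K), 14 (V/A), 16 (W/R), 21 (F/L), 41 (E/T).
p = 7/41 = 0.170732.
d = −ln(1 − 0.170732) = −ln(0.829268) = 0.1872.

0.1872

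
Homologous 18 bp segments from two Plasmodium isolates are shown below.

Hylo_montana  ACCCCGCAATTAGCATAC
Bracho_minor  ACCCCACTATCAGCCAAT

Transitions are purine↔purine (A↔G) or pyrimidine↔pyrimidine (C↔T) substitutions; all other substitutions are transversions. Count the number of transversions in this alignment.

3

Differing sites — 6:G/A (Ti); 8:A/T (Tv); 11:T/C (Ti); 15:A/C (Tv); 16:T/A (Tv); 18:C/T (Ti).
Of the 6 differences, 3 transitions and 3 transversions, so the answer is 3.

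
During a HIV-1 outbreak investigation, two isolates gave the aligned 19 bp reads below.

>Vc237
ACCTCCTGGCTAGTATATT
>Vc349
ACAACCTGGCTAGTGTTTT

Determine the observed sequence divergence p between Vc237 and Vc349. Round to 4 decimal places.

Mismatches occur at site 3 (C/A), site 4 (T/A), site 15 (A/G), site 17 (A/T).
There are 4 differences over 19 sites, so p = 4/19 = 0.2105.

0.2105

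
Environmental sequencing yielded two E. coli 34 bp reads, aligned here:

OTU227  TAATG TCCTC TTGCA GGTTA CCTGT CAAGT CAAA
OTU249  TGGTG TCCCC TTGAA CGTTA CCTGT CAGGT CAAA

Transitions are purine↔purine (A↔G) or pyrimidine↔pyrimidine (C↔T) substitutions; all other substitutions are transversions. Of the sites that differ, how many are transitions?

Mismatches occur at site 2 (A→G, transition), site 3 (A→G, transition), site 9 (T→C, transition), site 14 (C→A, transversion), site 16 (G→C, transversion), site 28 (A→G, transition).
Of the 6 differences, 4 transitions and 2 transversions, so the answer is 4.

4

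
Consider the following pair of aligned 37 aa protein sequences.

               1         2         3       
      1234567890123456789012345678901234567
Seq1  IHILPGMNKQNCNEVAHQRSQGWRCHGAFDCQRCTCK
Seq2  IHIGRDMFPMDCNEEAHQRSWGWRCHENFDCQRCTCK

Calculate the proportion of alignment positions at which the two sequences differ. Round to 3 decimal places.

Mismatches occur at site 4 (L→G), site 5 (P→R), site 6 (G→D), site 8 (N→F), site 9 (K→P), site 10 (Q→M), site 11 (N→D), site 15 (V→E), site 21 (Q→W), site 27 (G→E), site 28 (A→N).
There are 11 differences over 37 sites, so p = 11/37 = 0.297.

0.297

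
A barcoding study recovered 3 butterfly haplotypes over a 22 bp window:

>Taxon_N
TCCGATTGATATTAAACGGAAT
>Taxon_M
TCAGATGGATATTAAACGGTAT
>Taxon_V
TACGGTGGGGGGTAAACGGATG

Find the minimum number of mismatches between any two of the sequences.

3

Pairwise Hamming distances:
  Taxon_N vs Taxon_M: 3
  Taxon_N vs Taxon_V: 9
  Taxon_M vs Taxon_V: 10
The smallest is 3, between Taxon_N and Taxon_M.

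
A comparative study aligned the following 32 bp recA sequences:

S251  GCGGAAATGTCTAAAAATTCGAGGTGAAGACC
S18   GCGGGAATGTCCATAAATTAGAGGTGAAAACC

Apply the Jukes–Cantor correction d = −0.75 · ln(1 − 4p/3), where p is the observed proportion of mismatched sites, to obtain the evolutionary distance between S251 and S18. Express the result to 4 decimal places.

The sequences differ at positions 5 (A/G), 12 (T/C), 14 (A/T), 20 (C/A), 29 (G/A).
p = 5/32 = 0.156250.
d = −0.75 · ln(1 − (4/3)·0.156250) = −0.75 · ln(0.791667) = −0.75 · (-0.233614) = 0.1752.

0.1752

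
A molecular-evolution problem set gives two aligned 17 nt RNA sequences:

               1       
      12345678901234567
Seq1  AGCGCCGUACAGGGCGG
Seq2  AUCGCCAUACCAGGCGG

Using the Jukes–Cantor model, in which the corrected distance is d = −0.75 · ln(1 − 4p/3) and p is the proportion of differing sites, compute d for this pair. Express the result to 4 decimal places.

Differing sites — 2:G/U; 7:G/A; 11:A/C; 12:G/A.
p = 4/17 = 0.235294.
d = −0.75 · ln(1 − (4/3)·0.235294) = −0.75 · ln(0.686275) = −0.75 · (-0.376477) = 0.2824.

0.2824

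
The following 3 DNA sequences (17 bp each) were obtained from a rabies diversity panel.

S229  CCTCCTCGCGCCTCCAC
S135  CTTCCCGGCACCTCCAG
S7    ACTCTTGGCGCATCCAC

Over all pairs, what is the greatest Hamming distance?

Pairwise Hamming distances:
  S229 vs S135: 5
  S229 vs S7: 4
  S135 vs S7: 7
The largest is 7, between S135 and S7.

7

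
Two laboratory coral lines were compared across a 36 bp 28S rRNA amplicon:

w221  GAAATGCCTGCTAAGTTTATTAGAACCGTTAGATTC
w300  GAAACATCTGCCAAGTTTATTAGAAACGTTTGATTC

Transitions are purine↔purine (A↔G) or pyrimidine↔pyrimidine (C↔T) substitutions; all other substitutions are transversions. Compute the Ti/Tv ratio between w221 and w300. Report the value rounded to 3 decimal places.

The sequences differ at positions 5 (T/C, transition), 6 (G/A, transition), 7 (C/T, transition), 12 (T/C, transition), 26 (C/A, transversion), 31 (A/T, transversion).
Of the 6 differences, 4 transitions and 2 transversions, so Ti/Tv = 4/2 = 2.000.

2.000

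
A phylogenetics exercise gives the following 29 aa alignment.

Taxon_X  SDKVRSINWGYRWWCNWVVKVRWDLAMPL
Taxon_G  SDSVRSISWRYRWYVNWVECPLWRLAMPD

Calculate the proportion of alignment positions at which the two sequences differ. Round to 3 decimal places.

0.379

Differing sites — 3:K/S; 8:N/S; 10:G/R; 14:W/Y; 15:C/V; 19:V/E; 20:K/C; 21:V/P; 22:R/L; 24:D/R; 29:L/D.
There are 11 differences over 29 sites, so p = 11/29 = 0.379.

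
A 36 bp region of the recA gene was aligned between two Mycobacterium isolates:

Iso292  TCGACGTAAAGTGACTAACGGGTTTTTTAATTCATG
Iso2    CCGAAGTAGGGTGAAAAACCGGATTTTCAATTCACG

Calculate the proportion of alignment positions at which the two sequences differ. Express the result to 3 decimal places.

0.278

Differing sites — 1:T/C; 5:C/A; 9:A/G; 10:A/G; 15:C/A; 16:T/A; 20:G/C; 23:T/A; 28:T/C; 35:T/C.
There are 10 differences over 36 sites, so p = 10/36 = 0.278.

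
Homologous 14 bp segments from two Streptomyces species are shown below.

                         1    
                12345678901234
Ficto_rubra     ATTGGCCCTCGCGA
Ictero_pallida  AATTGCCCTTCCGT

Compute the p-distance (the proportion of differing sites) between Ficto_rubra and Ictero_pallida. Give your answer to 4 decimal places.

Mismatches occur at site 2 (T↔A), site 4 (G↔T), site 10 (C↔T), site 11 (G↔C), site 14 (A↔T).
There are 5 differences over 14 sites, so p = 5/14 = 0.3571.

0.3571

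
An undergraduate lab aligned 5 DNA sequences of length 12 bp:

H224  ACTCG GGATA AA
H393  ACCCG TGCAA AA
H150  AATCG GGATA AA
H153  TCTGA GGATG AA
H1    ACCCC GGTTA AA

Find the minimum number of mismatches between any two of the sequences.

1

Pairwise Hamming distances:
  H224 vs H393: 4
  H224 vs H150: 1
  H224 vs H153: 4
  H224 vs H1: 3
  H393 vs H150: 5
  H393 vs H153: 8
  H393 vs H1: 4
  H150 vs H153: 5
  H150 vs H1: 4
  H153 vs H1: 6
The smallest is 1, between H224 and H150.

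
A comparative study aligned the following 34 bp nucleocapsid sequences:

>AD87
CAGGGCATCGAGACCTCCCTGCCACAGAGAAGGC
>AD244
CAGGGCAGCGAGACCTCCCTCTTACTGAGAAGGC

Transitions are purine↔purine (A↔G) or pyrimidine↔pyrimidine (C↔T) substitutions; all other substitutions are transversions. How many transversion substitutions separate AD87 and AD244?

3

The sequences differ at positions 8 (T/G, transversion), 21 (G/C, transversion), 22 (C/T, transition), 23 (C/T, transition), 26 (A/T, transversion).
Of the 5 differences, 2 transitions and 3 transversions, so the answer is 3.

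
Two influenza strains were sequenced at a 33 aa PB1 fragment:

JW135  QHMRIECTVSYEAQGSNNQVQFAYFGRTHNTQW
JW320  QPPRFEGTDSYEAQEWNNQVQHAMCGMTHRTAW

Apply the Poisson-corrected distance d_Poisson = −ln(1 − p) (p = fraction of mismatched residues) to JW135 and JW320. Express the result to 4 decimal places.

0.5008

The sequences differ at positions 2 (H/P), 3 (M/P), 5 (I/F), 7 (C/G), 9 (V/D), 15 (G/E), 16 (S/W), 22 (F/H), 24 (Y/M), 25 (F/C), 27 (R/M), 30 (N/R), 32 (Q/A).
p = 13/33 = 0.393939.
d = −ln(1 − 0.393939) = −ln(0.606061) = 0.5008.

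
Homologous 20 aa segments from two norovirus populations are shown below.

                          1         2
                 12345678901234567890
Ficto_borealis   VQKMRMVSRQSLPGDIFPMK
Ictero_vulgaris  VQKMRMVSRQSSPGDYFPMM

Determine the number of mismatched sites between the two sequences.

The sequences differ at positions 12 (L/S), 16 (I/Y), 20 (K/M).
That gives 3 mismatches out of 20 aligned sites, so the Hamming distance is 3.

3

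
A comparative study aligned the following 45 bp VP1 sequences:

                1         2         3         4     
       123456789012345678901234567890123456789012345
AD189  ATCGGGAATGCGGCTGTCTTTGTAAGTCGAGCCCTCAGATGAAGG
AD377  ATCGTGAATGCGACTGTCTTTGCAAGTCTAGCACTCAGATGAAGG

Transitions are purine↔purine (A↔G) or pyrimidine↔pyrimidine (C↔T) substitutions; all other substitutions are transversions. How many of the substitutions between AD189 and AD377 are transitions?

2

The sequences differ at positions 5 (G/T, transversion), 13 (G/A, transition), 23 (T/C, transition), 29 (G/T, transversion), 33 (C/A, transversion).
Of the 5 differences, 2 transitions and 3 transversions, so the answer is 2.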